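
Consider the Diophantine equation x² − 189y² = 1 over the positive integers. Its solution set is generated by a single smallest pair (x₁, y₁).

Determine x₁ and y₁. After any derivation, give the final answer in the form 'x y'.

55 4

[13; 1,2,1,26] for √189; ℓ=4 ⇒ convergent index 3
step 0: (13, 1)  from 13·(1,0) + (0,1)
step 1: (14, 1)  from 1·(13,1) + (1,0)
step 2: (41, 3)  from 2·(14,1) + (13,1)
step 3: (55, 4)  from 1·(41,3) + (14,1)
(x₁, y₁) = (55, 4);  55² − 189·4² = 1 ✓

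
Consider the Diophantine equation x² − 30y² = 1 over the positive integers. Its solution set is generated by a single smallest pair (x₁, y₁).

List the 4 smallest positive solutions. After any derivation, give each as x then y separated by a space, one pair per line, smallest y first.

11 2
241 44
5291 966
116161 21208

√30 → a₀=5, period (2,10); ℓ=2 even so k=1
k=0  a_k=5  p_k/q_k = 5/1
k=1  a_k=2  p_k/q_k = 11/2
fundamental: x₁=11, y₁=2  (since 121 − 30·4 = 1)
k=2:  x_2 = 11·11+30·2·2 = 241,  y_2 = 11·2+2·11 = 44
k=3:  x_3 = 11·241+30·2·44 = 5291,  y_3 = 11·44+2·241 = 966
k=4:  x_4 = 11·5291+30·2·966 = 116161,  y_4 = 11·966+2·5291 = 21208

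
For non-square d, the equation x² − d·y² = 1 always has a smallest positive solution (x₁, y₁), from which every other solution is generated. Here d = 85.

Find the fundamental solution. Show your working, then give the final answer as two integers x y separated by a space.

d=85: √d = [9; 4,1,1,4,18] (ℓ=5, odd), read p_9/q_9
step 0: (9, 1)  from 9·(1,0) + (0,1)
…
step 3: (83, 9)  from 1·(46,5) + (37,4)
…
step 7: (34813, 3776)  from 1·(27926,3029) + (6887,747)
step 8: (62739, 6805)  from 1·(34813,3776) + (27926,3029)
step 9: (285769, 30996)  from 4·(62739,6805) + (34813,3776)
(x₁, y₁) = (285769, 30996);  285769² − 85·30996² = 1 ✓

285769 30996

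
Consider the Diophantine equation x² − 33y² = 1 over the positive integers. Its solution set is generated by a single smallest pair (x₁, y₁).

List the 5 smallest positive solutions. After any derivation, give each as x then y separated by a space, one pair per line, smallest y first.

23 4
1057 184
48599 8460
2234497 388976
102738263 17884436

[5; 1,2,1,10] for √33; ℓ=4 ⇒ convergent index 3
k=0  a_k=5  p_k/q_k = 5/1
…
k=2  a_k=2  p_k/q_k = 17/3
k=3  a_k=1  p_k/q_k = 23/4
→ (23, 4).  Check: 23²=529, 33·4²=528, difference 1.
n=2: (23,4)∘(23,4) = (23·23+33·4·4, 23·4+4·23) = (1057,184)
n=3: (1057,184)∘(23,4) = (23·1057+33·4·184, 23·184+4·1057) = (48599,8460)
n=4: (48599,8460)∘(23,4) = (23·48599+33·4·8460, 23·8460+4·48599) = (2234497,388976)
n=5: (2234497,388976)∘(23,4) = (23·2234497+33·4·388976, 23·388976+4·2234497) = (102738263,17884436)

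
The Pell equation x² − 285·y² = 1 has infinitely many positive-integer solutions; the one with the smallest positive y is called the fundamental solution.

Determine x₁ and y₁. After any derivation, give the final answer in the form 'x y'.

2431 144

√285 → a₀=16, period (1,7,2,7,1,32); ℓ=6 even so k=5
i=0: a=16 ⇒ p=16, q=1
i=1: a=1 ⇒ p=17, q=1
i=2: a=7 ⇒ p=135, q=8
…
i=4: a=7 ⇒ p=2144, q=127
i=5: a=1 ⇒ p=2431, q=144
→ (2431, 144).  Check: 2431²=5909761, 285·144²=5909760, difference 1.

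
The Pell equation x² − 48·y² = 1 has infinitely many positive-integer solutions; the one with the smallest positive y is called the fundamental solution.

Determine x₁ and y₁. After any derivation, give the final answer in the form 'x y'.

[6; 1,12] for √48; ℓ=2 ⇒ convergent index 1
step 0: (6, 1)  from 6·(1,0) + (0,1)
step 1: (7, 1)  from 1·(6,1) + (1,0)
→ (7, 1).  Check: 7²=49, 48·1²=48, difference 1.

7 1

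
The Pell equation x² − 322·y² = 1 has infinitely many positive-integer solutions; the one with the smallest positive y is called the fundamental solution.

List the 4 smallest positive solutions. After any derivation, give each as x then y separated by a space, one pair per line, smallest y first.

323 18
208657 11628
134792099 7511670
87075487297 4852527192

[17; 1,16,1,34] for √322; ℓ=4 ⇒ convergent index 3
k=0  a_k=17  p_k/q_k = 17/1
k=1  a_k=1  p_k/q_k = 18/1
k=2  a_k=16  p_k/q_k = 305/17
k=3  a_k=1  p_k/q_k = 323/18
fundamental: x₁=323, y₁=18  (since 104329 − 322·324 = 1)
(x_2, y_2) = (323·323 + 322·18·18, 323·18 + 18·323) = (208657, 11628)
(x_3, y_3) = (323·208657 + 322·18·11628, 323·11628 + 18·208657) = (134792099, 7511670)
(x_4, y_4) = (323·134792099 + 322·18·7511670, 323·7511670 + 18·134792099) = (87075487297, 4852527192)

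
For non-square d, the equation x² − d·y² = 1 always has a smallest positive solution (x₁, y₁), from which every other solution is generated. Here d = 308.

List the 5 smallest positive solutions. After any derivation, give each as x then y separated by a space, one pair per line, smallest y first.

√308 = [17; 1,1,4,1,1,34, …], period ℓ=6 (even) → k=5
k=0  a_k=17  p_k/q_k = 17/1
…
k=2  a_k=1  p_k/q_k = 35/2
…
k=4  a_k=1  p_k/q_k = 193/11
k=5  a_k=1  p_k/q_k = 351/20
fundamental: x₁=351, y₁=20  (since 123201 − 308·400 = 1)
n=2: (351,20)∘(351,20) = (351·351+308·20·20, 351·20+20·351) = (246401,14040)
n=3: (246401,14040)∘(351,20) = (351·246401+308·20·14040, 351·14040+20·246401) = (172973151,9856060)
n=4: (172973151,9856060)∘(351,20) = (351·172973151+308·20·9856060, 351·9856060+20·172973151) = (121426905601,6918940080)
n=5: (121426905601,6918940080)∘(351,20) = (351·121426905601+308·20·6918940080, 351·6918940080+20·121426905601) = (85241514758751,4857086080100)

351 20
246401 14040
172973151 9856060
121426905601 6918940080
85241514758751 4857086080100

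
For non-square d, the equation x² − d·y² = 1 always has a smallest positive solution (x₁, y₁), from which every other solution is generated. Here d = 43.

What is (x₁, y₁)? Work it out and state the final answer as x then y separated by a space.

[6; 1,1,3,1,5,1,3,1,1,12] for √43; ℓ=10 ⇒ convergent index 9
i=0: a=6 ⇒ p=6, q=1
i=1: a=1 ⇒ p=7, q=1
…
i=3: a=3 ⇒ p=46, q=7
i=4: a=1 ⇒ p=59, q=9
i=5: a=5 ⇒ p=341, q=52
i=6: a=1 ⇒ p=400, q=61
i=7: a=3 ⇒ p=1541, q=235
i=8: a=1 ⇒ p=1941, q=296
i=9: a=1 ⇒ p=3482, q=531
→ (3482, 531).  Check: 3482²=12124324, 43·531²=12124323, difference 1.

3482 531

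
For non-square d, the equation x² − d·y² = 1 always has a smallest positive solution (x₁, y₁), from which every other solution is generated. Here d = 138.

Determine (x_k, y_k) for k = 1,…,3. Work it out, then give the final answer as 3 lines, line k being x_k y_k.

√138 = [11; 1,2,1,22, …], period ℓ=4 (even) → k=3
step 0: (11, 1)  from 11·(1,0) + (0,1)
step 1: (12, 1)  from 1·(11,1) + (1,0)
step 2: (35, 3)  from 2·(12,1) + (11,1)
step 3: (47, 4)  from 1·(35,3) + (12,1)
→ (47, 4).  Check: 47²=2209, 138·4²=2208, difference 1.
n=2: (47,4)∘(47,4) = (47·47+138·4·4, 47·4+4·47) = (4417,376)
n=3: (4417,376)∘(47,4) = (47·4417+138·4·376, 47·376+4·4417) = (415151,35340)

47 4
4417 376
415151 35340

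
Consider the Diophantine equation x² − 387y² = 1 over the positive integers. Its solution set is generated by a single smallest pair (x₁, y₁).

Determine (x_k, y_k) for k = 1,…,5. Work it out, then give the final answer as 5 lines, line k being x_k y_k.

3482 177
24248647 1232628
168867574226 8584021215
1175993762661217 59779122508632
8189620394305140962 416301800566092033

√387 = [19; 1,2,19,2,1,38, …], period ℓ=6 (even) → k=5
a_0=19:  p_0=19·1+0=19,  q_0=19·0+1=1
a_1=1:  p_1=1·19+1=20,  q_1=1·1+0=1
…
a_3=19:  p_3=19·59+20=1141,  q_3=19·3+1=58
a_4=2:  p_4=2·1141+59=2341,  q_4=2·58+3=119
a_5=1:  p_5=1·2341+1141=3482,  q_5=1·119+58=177
→ (3482, 177).  Check: 3482²=12124324, 387·177²=12124323, difference 1.
n=2: (3482,177)∘(3482,177) = (3482·3482+387·177·177, 3482·177+177·3482) = (24248647,1232628)
n=3: (24248647,1232628)∘(3482,177) = (3482·24248647+387·177·1232628, 3482·1232628+177·24248647) = (168867574226,8584021215)
n=4: (168867574226,8584021215)∘(3482,177) = (3482·168867574226+387·177·8584021215, 3482·8584021215+177·168867574226) = (1175993762661217,59779122508632)
n=5: (1175993762661217,59779122508632)∘(3482,177) = (3482·1175993762661217+387·177·59779122508632, 3482·59779122508632+177·1175993762661217) = (8189620394305140962,416301800566092033)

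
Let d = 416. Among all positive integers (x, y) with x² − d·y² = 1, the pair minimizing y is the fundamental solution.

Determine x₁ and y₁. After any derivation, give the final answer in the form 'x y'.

5201 255

√416 = [20; 2,1,1,9,1,1,2,40, …], period ℓ=8 (even) → k=7
i=0: a=20 ⇒ p=20, q=1
…
i=2: a=1 ⇒ p=61, q=3
…
i=4: a=9 ⇒ p=979, q=48
…
i=6: a=1 ⇒ p=2060, q=101
i=7: a=2 ⇒ p=5201, q=255
→ (5201, 255).  Check: 5201²=27050401, 416·255²=27050400, difference 1.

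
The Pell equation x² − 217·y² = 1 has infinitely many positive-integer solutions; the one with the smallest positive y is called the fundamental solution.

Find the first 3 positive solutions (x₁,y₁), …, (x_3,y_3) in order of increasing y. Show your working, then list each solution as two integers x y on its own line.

[14; 1,2,1,2,1,…,2,1,28] for √217; ℓ=16 ⇒ convergent index 15
i=0: a=14 ⇒ p=14, q=1
…
i=3: a=1 ⇒ p=59, q=4
…
i=5: a=1 ⇒ p=221, q=15
…
i=7: a=9 ⇒ p=3668, q=249
i=8: a=4 ⇒ p=15055, q=1022
i=9: a=9 ⇒ p=139163, q=9447
i=10: a=1 ⇒ p=154218, q=10469
…
i=14: a=2 ⇒ p=2809702, q=190735
i=15: a=1 ⇒ p=3844063, q=260952
fundamental: x₁=3844063, y₁=260952  (since 14776820347969 − 217·68095946304 = 1)
(x_2, y_2) = (3844063·3844063 + 217·260952·260952, 3844063·260952 + 260952·3844063) = (29553640695937, 2006231855952)
(x_3, y_3) = (3844063·29553640695937 + 217·260952·2006231855952, 3844063·2006231855952 + 260952·29553640695937) = (227212113429087499999, 15424163293772565000)

3844063 260952
29553640695937 2006231855952
227212113429087499999 15424163293772565000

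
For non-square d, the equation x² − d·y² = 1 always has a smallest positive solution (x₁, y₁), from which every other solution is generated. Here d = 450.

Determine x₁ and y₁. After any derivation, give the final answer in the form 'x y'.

19601 924

√450 = [21; 4,1,2,4,2,1,4,42, …], period ℓ=8 (even) → k=7
i=0: a=21 ⇒ p=21, q=1
i=1: a=4 ⇒ p=85, q=4
…
i=3: a=2 ⇒ p=297, q=14
…
i=6: a=1 ⇒ p=4179, q=197
i=7: a=4 ⇒ p=19601, q=924
fundamental: x₁=19601, y₁=924  (since 384199201 − 450·853776 = 1)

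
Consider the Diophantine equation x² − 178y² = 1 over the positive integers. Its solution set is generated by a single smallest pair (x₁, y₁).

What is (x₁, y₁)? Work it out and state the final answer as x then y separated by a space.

1601 120

d=178: √d = [13; 2,1,12,1,2,26] (ℓ=6, even), read p_5/q_5
step 0: (13, 1)  from 13·(1,0) + (0,1)
…
step 2: (40, 3)  from 1·(27,2) + (13,1)
step 3: (507, 38)  from 12·(40,3) + (27,2)
step 4: (547, 41)  from 1·(507,38) + (40,3)
step 5: (1601, 120)  from 2·(547,41) + (507,38)
(x₁, y₁) = (1601, 120);  1601² − 178·120² = 1 ✓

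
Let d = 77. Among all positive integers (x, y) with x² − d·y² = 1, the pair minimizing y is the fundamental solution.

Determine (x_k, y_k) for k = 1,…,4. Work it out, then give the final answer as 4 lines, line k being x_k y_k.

√77 → a₀=8, period (1,3,2,3,1,16); ℓ=6 even so k=5
step 0: (8, 1)  from 8·(1,0) + (0,1)
…
step 3: (79, 9)  from 2·(35,4) + (9,1)
step 4: (272, 31)  from 3·(79,9) + (35,4)
step 5: (351, 40)  from 1·(272,31) + (79,9)
→ (351, 40).  Check: 351²=123201, 77·40²=123200, difference 1.
(x_2, y_2) = (351·351 + 77·40·40, 351·40 + 40·351) = (246401, 28080)
(x_3, y_3) = (351·246401 + 77·40·28080, 351·28080 + 40·246401) = (172973151, 19712120)
(x_4, y_4) = (351·172973151 + 77·40·19712120, 351·19712120 + 40·172973151) = (121426905601, 13837880160)

351 40
246401 28080
172973151 19712120
121426905601 13837880160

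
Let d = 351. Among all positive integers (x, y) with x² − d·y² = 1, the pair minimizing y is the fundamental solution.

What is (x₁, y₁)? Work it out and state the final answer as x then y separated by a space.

62425 3332

[18; 1,2,1,3,2,2,2,3,1,2,1,36] for √351; ℓ=12 ⇒ convergent index 11
a_0=18:  p_0=18·1+0=18,  q_0=18·0+1=1
a_1=1:  p_1=1·18+1=19,  q_1=1·1+0=1
…
a_7=2:  p_7=2·1555+637=3747,  q_7=2·83+34=200
…
a_9=1:  p_9=1·12796+3747=16543,  q_9=1·683+200=883
a_10=2:  p_10=2·16543+12796=45882,  q_10=2·883+683=2449
a_11=1:  p_11=1·45882+16543=62425,  q_11=1·2449+883=3332
fundamental: x₁=62425, y₁=3332  (since 3896880625 − 351·11102224 = 1)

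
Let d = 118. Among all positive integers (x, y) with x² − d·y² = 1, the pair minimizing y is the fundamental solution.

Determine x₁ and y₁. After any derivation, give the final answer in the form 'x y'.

[10; 1,6,3,2,10,2,3,6,1,20] for √118; ℓ=10 ⇒ convergent index 9
i=0: a=10 ⇒ p=10, q=1
…
i=4: a=2 ⇒ p=554, q=51
…
i=8: a=6 ⇒ p=264802, q=24377
i=9: a=1 ⇒ p=306917, q=28254
(x₁, y₁) = (306917, 28254);  306917² − 118·28254² = 1 ✓

306917 28254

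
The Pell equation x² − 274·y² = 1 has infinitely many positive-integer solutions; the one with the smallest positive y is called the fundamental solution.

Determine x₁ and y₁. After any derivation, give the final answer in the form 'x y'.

√274 → a₀=16, period (1,1,4,4,1,1,32); ℓ=7 odd so k=13
i=0: a=16 ⇒ p=16, q=1
…
i=2: a=1 ⇒ p=33, q=2
i=3: a=4 ⇒ p=149, q=9
i=4: a=4 ⇒ p=629, q=38
i=5: a=1 ⇒ p=778, q=47
i=6: a=1 ⇒ p=1407, q=85
i=7: a=32 ⇒ p=45802, q=2767
i=8: a=1 ⇒ p=47209, q=2852
i=9: a=1 ⇒ p=93011, q=5619
…
i=11: a=4 ⇒ p=1770023, q=106931
i=12: a=1 ⇒ p=2189276, q=132259
i=13: a=1 ⇒ p=3959299, q=239190
→ (3959299, 239190).  Check: 3959299²=15676048571401, 274·239190²=15676048571400, difference 1.

3959299 239190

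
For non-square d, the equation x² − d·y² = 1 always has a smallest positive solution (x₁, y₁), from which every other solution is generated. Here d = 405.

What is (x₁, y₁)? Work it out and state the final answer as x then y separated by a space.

√405 = [20; 8,40, …], period ℓ=2 (even) → k=1
a_0=20:  p_0=20·1+0=20,  q_0=20·0+1=1
a_1=8:  p_1=8·20+1=161,  q_1=8·1+0=8
→ (161, 8).  Check: 161²=25921, 405·8²=25920, difference 1.

161 8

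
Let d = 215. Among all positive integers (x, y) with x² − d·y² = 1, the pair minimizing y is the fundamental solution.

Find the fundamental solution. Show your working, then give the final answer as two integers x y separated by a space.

d=215: √d = [14; 1,1,1,28] (ℓ=4, even), read p_3/q_3
a_0=14:  p_0=14·1+0=14,  q_0=14·0+1=1
…
a_2=1:  p_2=1·15+14=29,  q_2=1·1+1=2
a_3=1:  p_3=1·29+15=44,  q_3=1·2+1=3
(x₁, y₁) = (44, 3);  44² − 215·3² = 1 ✓

44 3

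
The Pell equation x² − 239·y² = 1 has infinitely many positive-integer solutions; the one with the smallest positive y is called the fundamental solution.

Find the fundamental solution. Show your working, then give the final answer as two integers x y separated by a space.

6195120 400729

√239 = [15; 2,5,1,2,4,15,4,2,1,5,2,30, …], period ℓ=12 (even) → k=11
i=0: a=15 ⇒ p=15, q=1
i=1: a=2 ⇒ p=31, q=2
i=2: a=5 ⇒ p=170, q=11
i=3: a=1 ⇒ p=201, q=13
i=4: a=2 ⇒ p=572, q=37
i=5: a=4 ⇒ p=2489, q=161
…
i=8: a=2 ⇒ p=346141, q=22390
i=9: a=1 ⇒ p=500258, q=32359
i=10: a=5 ⇒ p=2847431, q=184185
i=11: a=2 ⇒ p=6195120, q=400729
→ (6195120, 400729).  Check: 6195120²=38379511814400, 239·400729²=38379511814399, difference 1.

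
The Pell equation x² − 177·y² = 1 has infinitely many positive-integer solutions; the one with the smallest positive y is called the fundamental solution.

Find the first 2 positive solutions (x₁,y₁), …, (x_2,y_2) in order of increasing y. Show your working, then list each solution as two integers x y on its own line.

√177 = [13; 3,3,2,8,2,3,3,26, …], period ℓ=8 (even) → k=7
step 0: (13, 1)  from 13·(1,0) + (0,1)
step 1: (40, 3)  from 3·(13,1) + (1,0)
…
step 4: (2581, 194)  from 8·(306,23) + (133,10)
…
step 6: (18985, 1427)  from 3·(5468,411) + (2581,194)
step 7: (62423, 4692)  from 3·(18985,1427) + (5468,411)
(x₁, y₁) = (62423, 4692);  62423² − 177·4692² = 1 ✓
(x_2, y_2) = (62423·62423 + 177·4692·4692, 62423·4692 + 4692·62423) = (7793261857, 585777432)

62423 4692
7793261857 585777432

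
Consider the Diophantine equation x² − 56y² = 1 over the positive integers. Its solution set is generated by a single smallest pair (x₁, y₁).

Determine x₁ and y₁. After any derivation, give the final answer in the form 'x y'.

[7; 2,14] for √56; ℓ=2 ⇒ convergent index 1
i=0: a=7 ⇒ p=7, q=1
i=1: a=2 ⇒ p=15, q=2
→ (15, 2).  Check: 15²=225, 56·2²=224, difference 1.

15 2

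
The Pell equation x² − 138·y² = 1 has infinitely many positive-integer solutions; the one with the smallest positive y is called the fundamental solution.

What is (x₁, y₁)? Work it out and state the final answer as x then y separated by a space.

√138 = [11; 1,2,1,22, …], period ℓ=4 (even) → k=3
a_0=11:  p_0=11·1+0=11,  q_0=11·0+1=1
…
a_2=2:  p_2=2·12+11=35,  q_2=2·1+1=3
a_3=1:  p_3=1·35+12=47,  q_3=1·3+1=4
→ (47, 4).  Check: 47²=2209, 138·4²=2208, difference 1.

47 4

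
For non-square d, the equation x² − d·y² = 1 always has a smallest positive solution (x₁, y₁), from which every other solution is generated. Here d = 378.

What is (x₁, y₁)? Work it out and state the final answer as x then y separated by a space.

8749 450

√378 → a₀=19, period (2,3,1,4,1,3,2,38); ℓ=8 even so k=7
a_0=19:  p_0=19·1+0=19,  q_0=19·0+1=1
…
a_3=1:  p_3=1·136+39=175,  q_3=1·7+2=9
a_4=4:  p_4=4·175+136=836,  q_4=4·9+7=43
…
a_6=3:  p_6=3·1011+836=3869,  q_6=3·52+43=199
a_7=2:  p_7=2·3869+1011=8749,  q_7=2·199+52=450
fundamental: x₁=8749, y₁=450  (since 76545001 − 378·202500 = 1)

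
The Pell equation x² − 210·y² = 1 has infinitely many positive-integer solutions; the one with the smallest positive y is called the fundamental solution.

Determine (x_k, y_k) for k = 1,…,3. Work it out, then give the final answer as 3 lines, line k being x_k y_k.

29 2
1681 116
97469 6726

[14; 2,28] for √210; ℓ=2 ⇒ convergent index 1
step 0: (14, 1)  from 14·(1,0) + (0,1)
step 1: (29, 2)  from 2·(14,1) + (1,0)
(x₁, y₁) = (29, 2);  29² − 210·2² = 1 ✓
n=2: (29,2)∘(29,2) = (29·29+210·2·2, 29·2+2·29) = (1681,116)
n=3: (1681,116)∘(29,2) = (29·1681+210·2·116, 29·116+2·1681) = (97469,6726)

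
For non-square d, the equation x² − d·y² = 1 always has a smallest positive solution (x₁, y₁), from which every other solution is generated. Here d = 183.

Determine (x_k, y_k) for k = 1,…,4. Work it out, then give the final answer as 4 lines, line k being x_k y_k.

[13; 1,1,8,1,1,26] for √183; ℓ=6 ⇒ convergent index 5
step 0: (13, 1)  from 13·(1,0) + (0,1)
…
step 2: (27, 2)  from 1·(14,1) + (13,1)
step 3: (230, 17)  from 8·(27,2) + (14,1)
step 4: (257, 19)  from 1·(230,17) + (27,2)
step 5: (487, 36)  from 1·(257,19) + (230,17)
→ (487, 36).  Check: 487²=237169, 183·36²=237168, difference 1.
(487+36√183)^2 = 474337 + 35064√183
(487+36√183)^3 = 462003751 + 34152300√183
(487+36√183)^4 = 449991179137 + 33264305136√183

487 36
474337 35064
462003751 34152300
449991179137 33264305136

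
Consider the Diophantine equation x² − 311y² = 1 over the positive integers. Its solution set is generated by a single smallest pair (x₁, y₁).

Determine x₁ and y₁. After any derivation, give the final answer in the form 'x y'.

√311 → a₀=17, period (1,1,1,2,1,…,1,1,34); ℓ=16 even so k=15
k=0  a_k=17  p_k/q_k = 17/1
…
k=3  a_k=1  p_k/q_k = 53/3
k=4  a_k=2  p_k/q_k = 141/8
…
k=6  a_k=6  p_k/q_k = 1305/74
k=7  a_k=3  p_k/q_k = 4109/233
…
k=11  a_k=1  p_k/q_k = 1594239/90401
…
k=13  a_k=1  p_k/q_k = 6159373/349266
k=14  a_k=1  p_k/q_k = 10724507/608131
k=15  a_k=1  p_k/q_k = 16883880/957397
→ (16883880, 957397).  Check: 16883880²=285065403854400, 311·957397²=285065403854399, difference 1.

16883880 957397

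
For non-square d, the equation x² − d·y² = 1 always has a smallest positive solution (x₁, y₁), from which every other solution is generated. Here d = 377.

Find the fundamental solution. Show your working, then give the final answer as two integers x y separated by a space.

d=377: √d = [19; 2,2,2,38] (ℓ=4, even), read p_3/q_3
k=0  a_k=19  p_k/q_k = 19/1
k=1  a_k=2  p_k/q_k = 39/2
k=2  a_k=2  p_k/q_k = 97/5
k=3  a_k=2  p_k/q_k = 233/12
→ (233, 12).  Check: 233²=54289, 377·12²=54288, difference 1.

233 12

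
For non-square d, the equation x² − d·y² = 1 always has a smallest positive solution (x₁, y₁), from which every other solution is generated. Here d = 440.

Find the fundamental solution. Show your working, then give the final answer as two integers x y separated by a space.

21 1

d=440: √d = [20; 1,40] (ℓ=2, even), read p_1/q_1
k=0  a_k=20  p_k/q_k = 20/1
k=1  a_k=1  p_k/q_k = 21/1
→ (21, 1).  Check: 21²=441, 440·1²=440, difference 1.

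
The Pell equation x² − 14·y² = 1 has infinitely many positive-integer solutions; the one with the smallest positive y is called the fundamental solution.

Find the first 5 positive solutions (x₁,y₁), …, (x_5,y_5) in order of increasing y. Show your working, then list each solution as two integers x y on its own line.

√14 → a₀=3, period (1,2,1,6); ℓ=4 even so k=3
step 0: (3, 1)  from 3·(1,0) + (0,1)
step 1: (4, 1)  from 1·(3,1) + (1,0)
step 2: (11, 3)  from 2·(4,1) + (3,1)
step 3: (15, 4)  from 1·(11,3) + (4,1)
→ (15, 4).  Check: 15²=225, 14·4²=224, difference 1.
k=2:  x_2 = 15·15+14·4·4 = 449,  y_2 = 15·4+4·15 = 120
k=3:  x_3 = 15·449+14·4·120 = 13455,  y_3 = 15·120+4·449 = 3596
k=4:  x_4 = 15·13455+14·4·3596 = 403201,  y_4 = 15·3596+4·13455 = 107760
k=5:  x_5 = 15·403201+14·4·107760 = 12082575,  y_5 = 15·107760+4·403201 = 3229204

15 4
449 120
13455 3596
403201 107760
12082575 3229204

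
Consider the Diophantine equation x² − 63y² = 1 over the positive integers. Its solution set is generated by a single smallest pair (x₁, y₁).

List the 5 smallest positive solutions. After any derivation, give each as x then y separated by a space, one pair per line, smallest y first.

√63 = [7; 1,14, …], period ℓ=2 (even) → k=1
k=0  a_k=7  p_k/q_k = 7/1
k=1  a_k=1  p_k/q_k = 8/1
→ (8, 1).  Check: 8²=64, 63·1²=63, difference 1.
n=2: (8,1)∘(8,1) = (8·8+63·1·1, 8·1+1·8) = (127,16)
n=3: (127,16)∘(8,1) = (8·127+63·1·16, 8·16+1·127) = (2024,255)
n=4: (2024,255)∘(8,1) = (8·2024+63·1·255, 8·255+1·2024) = (32257,4064)
n=5: (32257,4064)∘(8,1) = (8·32257+63·1·4064, 8·4064+1·32257) = (514088,64769)

8 1
127 16
2024 255
32257 4064
514088 64769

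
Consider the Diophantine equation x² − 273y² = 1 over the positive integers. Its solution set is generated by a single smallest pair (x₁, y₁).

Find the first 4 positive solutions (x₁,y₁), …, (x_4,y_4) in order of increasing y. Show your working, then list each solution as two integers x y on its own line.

√273 = [16; 1,1,10,1,1,32, …], period ℓ=6 (even) → k=5
step 0: (16, 1)  from 16·(1,0) + (0,1)
step 1: (17, 1)  from 1·(16,1) + (1,0)
step 2: (33, 2)  from 1·(17,1) + (16,1)
…
step 4: (380, 23)  from 1·(347,21) + (33,2)
step 5: (727, 44)  from 1·(380,23) + (347,21)
→ (727, 44).  Check: 727²=528529, 273·44²=528528, difference 1.
(727+44√273)^2 = 1057057 + 63976√273
(727+44√273)^3 = 1536960151 + 93021060√273
(727+44√273)^4 = 2234739002497 + 135252557264√273

727 44
1057057 63976
1536960151 93021060
2234739002497 135252557264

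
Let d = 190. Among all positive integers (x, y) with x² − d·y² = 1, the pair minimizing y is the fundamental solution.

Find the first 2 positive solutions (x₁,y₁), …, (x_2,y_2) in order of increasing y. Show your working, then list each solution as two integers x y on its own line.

52021 3774
5412368881 392654508

d=190: √d = [13; 1,3,1,1,1,…,3,1,26] (ℓ=14, even), read p_13/q_13
step 0: (13, 1)  from 13·(1,0) + (0,1)
…
step 4: (124, 9)  from 1·(69,5) + (55,4)
…
step 7: (1213, 88)  from 2·(510,37) + (193,14)
step 8: (2936, 213)  from 2·(1213,88) + (510,37)
…
step 10: (7085, 514)  from 1·(4149,301) + (2936,213)
step 11: (11234, 815)  from 1·(7085,514) + (4149,301)
step 12: (40787, 2959)  from 3·(11234,815) + (7085,514)
step 13: (52021, 3774)  from 1·(40787,2959) + (11234,815)
fundamental: x₁=52021, y₁=3774  (since 2706184441 − 190·14243076 = 1)
k=2:  x_2 = 52021·52021+190·3774·3774 = 5412368881,  y_2 = 52021·3774+3774·52021 = 392654508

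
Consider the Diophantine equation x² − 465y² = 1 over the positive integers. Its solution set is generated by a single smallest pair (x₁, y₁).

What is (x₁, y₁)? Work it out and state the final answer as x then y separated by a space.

15871 736

√465 = [21; 1,1,3,2,2,2,3,1,1,42, …], period ℓ=10 (even) → k=9
step 0: (21, 1)  from 21·(1,0) + (0,1)
…
step 3: (151, 7)  from 3·(43,2) + (22,1)
…
step 6: (2027, 94)  from 2·(841,39) + (345,16)
step 7: (6922, 321)  from 3·(2027,94) + (841,39)
step 8: (8949, 415)  from 1·(6922,321) + (2027,94)
step 9: (15871, 736)  from 1·(8949,415) + (6922,321)
fundamental: x₁=15871, y₁=736  (since 251888641 − 465·541696 = 1)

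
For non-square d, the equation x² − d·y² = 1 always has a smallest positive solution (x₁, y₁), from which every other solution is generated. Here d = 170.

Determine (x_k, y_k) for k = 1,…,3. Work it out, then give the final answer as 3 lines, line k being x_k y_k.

√170 → a₀=13, period (26); ℓ=1 odd so k=1
k=0  a_k=13  p_k/q_k = 13/1
k=1  a_k=26  p_k/q_k = 339/26
→ (339, 26).  Check: 339²=114921, 170·26²=114920, difference 1.
(339+26√170)^2 = 229841 + 17628√170
(339+26√170)^3 = 155831859 + 11951758√170

339 26
229841 17628
155831859 11951758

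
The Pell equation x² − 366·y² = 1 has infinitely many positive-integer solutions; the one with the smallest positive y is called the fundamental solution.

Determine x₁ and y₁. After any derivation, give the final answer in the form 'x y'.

√366 = [19; 7,1,1,1,2,12,2,1,1,1,7,38, …], period ℓ=12 (even) → k=11
a_0=19:  p_0=19·1+0=19,  q_0=19·0+1=1
a_1=7:  p_1=7·19+1=134,  q_1=7·1+0=7
a_2=1:  p_2=1·134+19=153,  q_2=1·7+1=8
…
a_4=1:  p_4=1·287+153=440,  q_4=1·15+8=23
a_5=2:  p_5=2·440+287=1167,  q_5=2·23+15=61
a_6=12:  p_6=12·1167+440=14444,  q_6=12·61+23=755
a_7=2:  p_7=2·14444+1167=30055,  q_7=2·755+61=1571
…
a_9=1:  p_9=1·44499+30055=74554,  q_9=1·2326+1571=3897
a_10=1:  p_10=1·74554+44499=119053,  q_10=1·3897+2326=6223
a_11=7:  p_11=7·119053+74554=907925,  q_11=7·6223+3897=47458
(x₁, y₁) = (907925, 47458);  907925² − 366·47458² = 1 ✓

907925 47458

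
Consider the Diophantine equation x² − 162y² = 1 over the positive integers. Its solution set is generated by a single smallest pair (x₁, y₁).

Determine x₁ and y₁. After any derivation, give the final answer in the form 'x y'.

d=162: √d = [12; 1,2,1,2,12,2,1,2,1,24] (ℓ=10, even), read p_9/q_9
step 0: (12, 1)  from 12·(1,0) + (0,1)
step 1: (13, 1)  from 1·(12,1) + (1,0)
…
step 3: (51, 4)  from 1·(38,3) + (13,1)
step 4: (140, 11)  from 2·(51,4) + (38,3)
step 5: (1731, 136)  from 12·(140,11) + (51,4)
step 6: (3602, 283)  from 2·(1731,136) + (140,11)
step 7: (5333, 419)  from 1·(3602,283) + (1731,136)
step 8: (14268, 1121)  from 2·(5333,419) + (3602,283)
step 9: (19601, 1540)  from 1·(14268,1121) + (5333,419)
(x₁, y₁) = (19601, 1540);  19601² − 162·1540² = 1 ✓

19601 1540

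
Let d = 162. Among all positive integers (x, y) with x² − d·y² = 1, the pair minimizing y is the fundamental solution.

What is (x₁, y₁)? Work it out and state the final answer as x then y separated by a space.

19601 1540

[12; 1,2,1,2,12,2,1,2,1,24] for √162; ℓ=10 ⇒ convergent index 9
k=0  a_k=12  p_k/q_k = 12/1
…
k=6  a_k=2  p_k/q_k = 3602/283
k=7  a_k=1  p_k/q_k = 5333/419
k=8  a_k=2  p_k/q_k = 14268/1121
k=9  a_k=1  p_k/q_k = 19601/1540
fundamental: x₁=19601, y₁=1540  (since 384199201 − 162·2371600 = 1)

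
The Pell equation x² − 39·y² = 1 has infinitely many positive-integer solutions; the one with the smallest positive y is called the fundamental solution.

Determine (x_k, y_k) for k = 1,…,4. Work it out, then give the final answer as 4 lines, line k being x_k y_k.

d=39: √d = [6; 4,12] (ℓ=2, even), read p_1/q_1
step 0: (6, 1)  from 6·(1,0) + (0,1)
step 1: (25, 4)  from 4·(6,1) + (1,0)
→ (25, 4).  Check: 25²=625, 39·4²=624, difference 1.
k=2:  x_2 = 25·25+39·4·4 = 1249,  y_2 = 25·4+4·25 = 200
k=3:  x_3 = 25·1249+39·4·200 = 62425,  y_3 = 25·200+4·1249 = 9996
k=4:  x_4 = 25·62425+39·4·9996 = 3120001,  y_4 = 25·9996+4·62425 = 499600

25 4
1249 200
62425 9996
3120001 499600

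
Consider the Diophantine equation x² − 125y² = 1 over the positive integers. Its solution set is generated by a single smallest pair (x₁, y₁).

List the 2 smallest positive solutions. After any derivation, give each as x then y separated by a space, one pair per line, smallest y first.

930249 83204
1730726404001 154800875592

d=125: √d = [11; 5,1,1,5,22] (ℓ=5, odd), read p_9/q_9
i=0: a=11 ⇒ p=11, q=1
…
i=3: a=1 ⇒ p=123, q=11
…
i=8: a=1 ⇒ p=167761, q=15005
i=9: a=5 ⇒ p=930249, q=83204
→ (930249, 83204).  Check: 930249²=865363202001, 125·83204²=865363202000, difference 1.
(930249+83204√125)^2 = 1730726404001 + 154800875592√125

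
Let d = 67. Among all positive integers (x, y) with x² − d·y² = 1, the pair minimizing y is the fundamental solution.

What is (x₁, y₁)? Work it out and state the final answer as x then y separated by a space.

48842 5967

√67 = [8; 5,2,1,1,7,1,1,2,5,16, …], period ℓ=10 (even) → k=9
step 0: (8, 1)  from 8·(1,0) + (0,1)
step 1: (41, 5)  from 5·(8,1) + (1,0)
step 2: (90, 11)  from 2·(41,5) + (8,1)
step 3: (131, 16)  from 1·(90,11) + (41,5)
step 4: (221, 27)  from 1·(131,16) + (90,11)
step 5: (1678, 205)  from 7·(221,27) + (131,16)
step 6: (1899, 232)  from 1·(1678,205) + (221,27)
step 7: (3577, 437)  from 1·(1899,232) + (1678,205)
step 8: (9053, 1106)  from 2·(3577,437) + (1899,232)
step 9: (48842, 5967)  from 5·(9053,1106) + (3577,437)
(x₁, y₁) = (48842, 5967);  48842² − 67·5967² = 1 ✓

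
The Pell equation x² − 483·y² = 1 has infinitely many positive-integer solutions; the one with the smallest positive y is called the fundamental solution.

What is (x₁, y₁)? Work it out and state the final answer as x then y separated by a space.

√483 = [21; 1,42, …], period ℓ=2 (even) → k=1
a_0=21:  p_0=21·1+0=21,  q_0=21·0+1=1
a_1=1:  p_1=1·21+1=22,  q_1=1·1+0=1
fundamental: x₁=22, y₁=1  (since 484 − 483·1 = 1)

22 1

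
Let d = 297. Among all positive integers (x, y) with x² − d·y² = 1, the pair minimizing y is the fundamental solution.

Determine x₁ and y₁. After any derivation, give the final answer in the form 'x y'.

√297 → a₀=17, period (4,3,1,1,2,1,1,3,4,34); ℓ=10 even so k=9
i=0: a=17 ⇒ p=17, q=1
i=1: a=4 ⇒ p=69, q=4
i=2: a=3 ⇒ p=224, q=13
i=3: a=1 ⇒ p=293, q=17
i=4: a=1 ⇒ p=517, q=30
i=5: a=2 ⇒ p=1327, q=77
i=6: a=1 ⇒ p=1844, q=107
i=7: a=1 ⇒ p=3171, q=184
i=8: a=3 ⇒ p=11357, q=659
i=9: a=4 ⇒ p=48599, q=2820
(x₁, y₁) = (48599, 2820);  48599² − 297·2820² = 1 ✓

48599 2820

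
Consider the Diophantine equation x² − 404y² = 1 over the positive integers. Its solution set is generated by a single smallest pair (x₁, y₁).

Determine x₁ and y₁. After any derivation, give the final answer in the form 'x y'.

201 10

[20; 10,40] for √404; ℓ=2 ⇒ convergent index 1
i=0: a=20 ⇒ p=20, q=1
i=1: a=10 ⇒ p=201, q=10
→ (201, 10).  Check: 201²=40401, 404·10²=40400, difference 1.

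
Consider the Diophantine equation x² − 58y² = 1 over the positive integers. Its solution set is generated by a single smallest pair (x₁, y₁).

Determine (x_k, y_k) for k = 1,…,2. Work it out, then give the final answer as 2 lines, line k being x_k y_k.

√58 → a₀=7, period (1,1,1,1,1,1,14); ℓ=7 odd so k=13
a_0=7:  p_0=7·1+0=7,  q_0=7·0+1=1
a_1=1:  p_1=1·7+1=8,  q_1=1·1+0=1
a_2=1:  p_2=1·8+7=15,  q_2=1·1+1=2
a_3=1:  p_3=1·15+8=23,  q_3=1·2+1=3
a_4=1:  p_4=1·23+15=38,  q_4=1·3+2=5
a_5=1:  p_5=1·38+23=61,  q_5=1·5+3=8
…
a_7=14:  p_7=14·99+61=1447,  q_7=14·13+8=190
a_8=1:  p_8=1·1447+99=1546,  q_8=1·190+13=203
…
a_10=1:  p_10=1·2993+1546=4539,  q_10=1·393+203=596
…
a_12=1:  p_12=1·7532+4539=12071,  q_12=1·989+596=1585
a_13=1:  p_13=1·12071+7532=19603,  q_13=1·1585+989=2574
→ (19603, 2574).  Check: 19603²=384277609, 58·2574²=384277608, difference 1.
(x_2, y_2) = (19603·19603 + 58·2574·2574, 19603·2574 + 2574·19603) = (768555217, 100916244)

19603 2574
768555217 100916244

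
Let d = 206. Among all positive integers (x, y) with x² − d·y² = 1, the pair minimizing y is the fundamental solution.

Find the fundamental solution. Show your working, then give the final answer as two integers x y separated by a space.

59535 4148

[14; 2,1,5,14,5,1,2,28] for √206; ℓ=8 ⇒ convergent index 7
k=0  a_k=14  p_k/q_k = 14/1
…
k=4  a_k=14  p_k/q_k = 3459/241
…
k=6  a_k=1  p_k/q_k = 20998/1463
k=7  a_k=2  p_k/q_k = 59535/4148
(x₁, y₁) = (59535, 4148);  59535² − 206·4148² = 1 ✓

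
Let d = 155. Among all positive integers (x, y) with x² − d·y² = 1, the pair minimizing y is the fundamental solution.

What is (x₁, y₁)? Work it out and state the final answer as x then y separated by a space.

[12; 2,4,2,24] for √155; ℓ=4 ⇒ convergent index 3
i=0: a=12 ⇒ p=12, q=1
…
i=2: a=4 ⇒ p=112, q=9
i=3: a=2 ⇒ p=249, q=20
→ (249, 20).  Check: 249²=62001, 155·20²=62000, difference 1.

249 20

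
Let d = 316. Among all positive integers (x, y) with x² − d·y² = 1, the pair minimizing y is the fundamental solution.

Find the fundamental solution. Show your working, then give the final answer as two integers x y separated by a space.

√316 = [17; 1,3,2,8,2,3,1,34, …], period ℓ=8 (even) → k=7
a_0=17:  p_0=17·1+0=17,  q_0=17·0+1=1
a_1=1:  p_1=1·17+1=18,  q_1=1·1+0=1
a_2=3:  p_2=3·18+17=71,  q_2=3·1+1=4
a_3=2:  p_3=2·71+18=160,  q_3=2·4+1=9
a_4=8:  p_4=8·160+71=1351,  q_4=8·9+4=76
a_5=2:  p_5=2·1351+160=2862,  q_5=2·76+9=161
a_6=3:  p_6=3·2862+1351=9937,  q_6=3·161+76=559
a_7=1:  p_7=1·9937+2862=12799,  q_7=1·559+161=720
→ (12799, 720).  Check: 12799²=163814401, 316·720²=163814400, difference 1.

12799 720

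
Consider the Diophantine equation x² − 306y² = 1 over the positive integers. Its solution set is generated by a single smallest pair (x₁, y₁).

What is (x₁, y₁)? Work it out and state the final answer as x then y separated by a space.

35 2

d=306: √d = [17; 2,34] (ℓ=2, even), read p_1/q_1
i=0: a=17 ⇒ p=17, q=1
i=1: a=2 ⇒ p=35, q=2
fundamental: x₁=35, y₁=2  (since 1225 − 306·4 = 1)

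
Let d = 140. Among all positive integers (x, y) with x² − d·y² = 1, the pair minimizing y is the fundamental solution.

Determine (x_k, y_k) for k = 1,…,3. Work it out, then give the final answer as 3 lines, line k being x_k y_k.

√140 → a₀=11, period (1,4,1,22); ℓ=4 even so k=3
step 0: (11, 1)  from 11·(1,0) + (0,1)
…
step 2: (59, 5)  from 4·(12,1) + (11,1)
step 3: (71, 6)  from 1·(59,5) + (12,1)
→ (71, 6).  Check: 71²=5041, 140·6²=5040, difference 1.
n=2: (71,6)∘(71,6) = (71·71+140·6·6, 71·6+6·71) = (10081,852)
n=3: (10081,852)∘(71,6) = (71·10081+140·6·852, 71·852+6·10081) = (1431431,120978)

71 6
10081 852
1431431 120978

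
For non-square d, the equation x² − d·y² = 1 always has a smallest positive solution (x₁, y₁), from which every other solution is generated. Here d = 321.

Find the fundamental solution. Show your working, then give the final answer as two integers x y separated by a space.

215 12

d=321: √d = [17; 1,10,1,34] (ℓ=4, even), read p_3/q_3
a_0=17:  p_0=17·1+0=17,  q_0=17·0+1=1
a_1=1:  p_1=1·17+1=18,  q_1=1·1+0=1
a_2=10:  p_2=10·18+17=197,  q_2=10·1+1=11
a_3=1:  p_3=1·197+18=215,  q_3=1·11+1=12
→ (215, 12).  Check: 215²=46225, 321·12²=46224, difference 1.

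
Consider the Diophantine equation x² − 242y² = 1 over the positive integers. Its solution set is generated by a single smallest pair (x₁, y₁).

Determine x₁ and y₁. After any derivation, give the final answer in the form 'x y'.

d=242: √d = [15; 1,1,3,1,14,1,3,1,1,30] (ℓ=10, even), read p_9/q_9
a_0=15:  p_0=15·1+0=15,  q_0=15·0+1=1
…
a_2=1:  p_2=1·16+15=31,  q_2=1·1+1=2
…
a_4=1:  p_4=1·109+31=140,  q_4=1·7+2=9
…
a_6=1:  p_6=1·2069+140=2209,  q_6=1·133+9=142
…
a_8=1:  p_8=1·8696+2209=10905,  q_8=1·559+142=701
a_9=1:  p_9=1·10905+8696=19601,  q_9=1·701+559=1260
fundamental: x₁=19601, y₁=1260  (since 384199201 − 242·1587600 = 1)

19601 1260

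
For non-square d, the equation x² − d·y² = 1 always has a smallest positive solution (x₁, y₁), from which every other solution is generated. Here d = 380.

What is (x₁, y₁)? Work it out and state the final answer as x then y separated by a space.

39 2

√380 = [19; 2,38, …], period ℓ=2 (even) → k=1
k=0  a_k=19  p_k/q_k = 19/1
k=1  a_k=2  p_k/q_k = 39/2
fundamental: x₁=39, y₁=2  (since 1521 − 380·4 = 1)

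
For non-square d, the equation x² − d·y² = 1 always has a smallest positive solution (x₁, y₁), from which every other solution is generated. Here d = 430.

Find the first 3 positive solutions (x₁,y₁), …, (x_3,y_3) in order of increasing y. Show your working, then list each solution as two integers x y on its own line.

2862251 138030
16384961574001 790153011060
93795745300289010251 4523232492118854090

√430 = [20; 1,2,1,3,1,…,2,1,40, …], period ℓ=14 (even) → k=13
a_0=20:  p_0=20·1+0=20,  q_0=20·0+1=1
a_1=1:  p_1=1·20+1=21,  q_1=1·1+0=1
a_2=2:  p_2=2·21+20=62,  q_2=2·1+1=3
a_3=1:  p_3=1·62+21=83,  q_3=1·3+1=4
…
a_5=1:  p_5=1·311+83=394,  q_5=1·15+4=19
…
a_9=1:  p_9=1·133439+21794=155233,  q_9=1·6435+1051=7486
…
a_11=1:  p_11=1·599138+155233=754371,  q_11=1·28893+7486=36379
a_12=2:  p_12=2·754371+599138=2107880,  q_12=2·36379+28893=101651
a_13=1:  p_13=1·2107880+754371=2862251,  q_13=1·101651+36379=138030
fundamental: x₁=2862251, y₁=138030  (since 8192480787001 − 430·19052280900 = 1)
k=2:  x_2 = 2862251·2862251+430·138030·138030 = 16384961574001,  y_2 = 2862251·138030+138030·2862251 = 790153011060
k=3:  x_3 = 2862251·16384961574001+430·138030·790153011060 = 93795745300289010251,  y_3 = 2862251·790153011060+138030·16384961574001 = 4523232492118854090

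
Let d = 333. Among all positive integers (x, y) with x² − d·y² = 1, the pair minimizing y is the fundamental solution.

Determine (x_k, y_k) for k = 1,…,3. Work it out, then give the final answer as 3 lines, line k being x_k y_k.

√333 = [18; 4,36, …], period ℓ=2 (even) → k=1
i=0: a=18 ⇒ p=18, q=1
i=1: a=4 ⇒ p=73, q=4
→ (73, 4).  Check: 73²=5329, 333·4²=5328, difference 1.
(x_2, y_2) = (73·73 + 333·4·4, 73·4 + 4·73) = (10657, 584)
(x_3, y_3) = (73·10657 + 333·4·584, 73·584 + 4·10657) = (1555849, 85260)

73 4
10657 584
1555849 85260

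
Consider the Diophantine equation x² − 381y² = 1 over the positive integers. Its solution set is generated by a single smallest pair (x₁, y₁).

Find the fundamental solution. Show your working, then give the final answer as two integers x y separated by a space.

d=381: √d = [19; 1,1,12,1,1,38] (ℓ=6, even), read p_5/q_5
a_0=19:  p_0=19·1+0=19,  q_0=19·0+1=1
a_1=1:  p_1=1·19+1=20,  q_1=1·1+0=1
a_2=1:  p_2=1·20+19=39,  q_2=1·1+1=2
a_3=12:  p_3=12·39+20=488,  q_3=12·2+1=25
a_4=1:  p_4=1·488+39=527,  q_4=1·25+2=27
a_5=1:  p_5=1·527+488=1015,  q_5=1·27+25=52
fundamental: x₁=1015, y₁=52  (since 1030225 − 381·2704 = 1)

1015 52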